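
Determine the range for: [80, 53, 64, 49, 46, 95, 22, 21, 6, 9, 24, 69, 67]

89

Step 1: Identify the maximum value: max = 95
Step 2: Identify the minimum value: min = 6
Step 3: Range = max - min = 95 - 6 = 89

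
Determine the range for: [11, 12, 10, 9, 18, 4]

14

Step 1: Identify the maximum value: max = 18
Step 2: Identify the minimum value: min = 4
Step 3: Range = max - min = 18 - 4 = 14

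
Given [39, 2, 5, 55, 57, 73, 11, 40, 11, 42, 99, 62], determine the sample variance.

900.2424

Step 1: Compute the mean: (39 + 2 + 5 + 55 + 57 + 73 + 11 + 40 + 11 + 42 + 99 + 62) / 12 = 41.3333
Step 2: Compute squared deviations from the mean:
  (39 - 41.3333)^2 = 5.4444
  (2 - 41.3333)^2 = 1547.1111
  (5 - 41.3333)^2 = 1320.1111
  (55 - 41.3333)^2 = 186.7778
  (57 - 41.3333)^2 = 245.4444
  (73 - 41.3333)^2 = 1002.7778
  (11 - 41.3333)^2 = 920.1111
  (40 - 41.3333)^2 = 1.7778
  (11 - 41.3333)^2 = 920.1111
  (42 - 41.3333)^2 = 0.4444
  (99 - 41.3333)^2 = 3325.4444
  (62 - 41.3333)^2 = 427.1111
Step 3: Sum of squared deviations = 9902.6667
Step 4: Sample variance = 9902.6667 / 11 = 900.2424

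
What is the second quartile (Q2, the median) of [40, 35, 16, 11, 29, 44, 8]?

29

Step 1: Sort the data: [8, 11, 16, 29, 35, 40, 44]
Step 2: n = 7
Step 3: Q2 is the median. Since n is odd, it is the middle value at position 4: 29
Step 4: Q2 = 29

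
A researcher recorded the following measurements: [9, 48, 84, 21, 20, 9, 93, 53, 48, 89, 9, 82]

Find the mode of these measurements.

9

Step 1: Count the frequency of each value:
  9: appears 3 time(s)
  20: appears 1 time(s)
  21: appears 1 time(s)
  48: appears 2 time(s)
  53: appears 1 time(s)
  82: appears 1 time(s)
  84: appears 1 time(s)
  89: appears 1 time(s)
  93: appears 1 time(s)
Step 2: The value 9 appears most frequently (3 times).
Step 3: Mode = 9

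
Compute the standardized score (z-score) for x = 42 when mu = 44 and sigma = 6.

-0.3333

Step 1: Recall the z-score formula: z = (x - mu) / sigma
Step 2: Substitute values: z = (42 - 44) / 6
Step 3: z = -2 / 6 = -0.3333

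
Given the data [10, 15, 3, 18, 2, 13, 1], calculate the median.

10

Step 1: Sort the data in ascending order: [1, 2, 3, 10, 13, 15, 18]
Step 2: The number of values is n = 7.
Step 3: Since n is odd, the median is the middle value at position 4: 10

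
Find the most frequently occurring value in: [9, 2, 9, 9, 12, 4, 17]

9

Step 1: Count the frequency of each value:
  2: appears 1 time(s)
  4: appears 1 time(s)
  9: appears 3 time(s)
  12: appears 1 time(s)
  17: appears 1 time(s)
Step 2: The value 9 appears most frequently (3 times).
Step 3: Mode = 9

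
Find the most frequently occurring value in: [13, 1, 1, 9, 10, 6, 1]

1

Step 1: Count the frequency of each value:
  1: appears 3 time(s)
  6: appears 1 time(s)
  9: appears 1 time(s)
  10: appears 1 time(s)
  13: appears 1 time(s)
Step 2: The value 1 appears most frequently (3 times).
Step 3: Mode = 1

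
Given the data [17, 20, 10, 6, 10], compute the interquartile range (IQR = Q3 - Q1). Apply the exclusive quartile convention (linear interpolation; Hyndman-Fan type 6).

10.5

Step 1: Sort the data: [6, 10, 10, 17, 20]
Step 2: n = 5
Step 3: Using the exclusive quartile method:
  Q1 = 8
  Q2 (median) = 10
  Q3 = 18.5
  IQR = Q3 - Q1 = 18.5 - 8 = 10.5
Step 4: IQR = 10.5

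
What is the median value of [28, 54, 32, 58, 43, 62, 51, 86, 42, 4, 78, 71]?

52.5

Step 1: Sort the data in ascending order: [4, 28, 32, 42, 43, 51, 54, 58, 62, 71, 78, 86]
Step 2: The number of values is n = 12.
Step 3: Since n is even, the median is the average of positions 6 and 7:
  Median = (51 + 54) / 2 = 52.5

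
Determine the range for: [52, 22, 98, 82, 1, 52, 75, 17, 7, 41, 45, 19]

97

Step 1: Identify the maximum value: max = 98
Step 2: Identify the minimum value: min = 1
Step 3: Range = max - min = 98 - 1 = 97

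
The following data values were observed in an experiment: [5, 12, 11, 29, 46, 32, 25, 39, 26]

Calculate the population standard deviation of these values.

12.7715

Step 1: Compute the mean: 25
Step 2: Sum of squared deviations from the mean: 1468
Step 3: Population variance = 1468 / 9 = 163.1111
Step 4: Standard deviation = sqrt(163.1111) = 12.7715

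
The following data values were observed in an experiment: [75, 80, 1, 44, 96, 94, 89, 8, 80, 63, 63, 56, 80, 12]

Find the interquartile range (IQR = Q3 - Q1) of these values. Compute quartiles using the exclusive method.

46.25

Step 1: Sort the data: [1, 8, 12, 44, 56, 63, 63, 75, 80, 80, 80, 89, 94, 96]
Step 2: n = 14
Step 3: Using the exclusive quartile method:
  Q1 = 36
  Q2 (median) = 69
  Q3 = 82.25
  IQR = Q3 - Q1 = 82.25 - 36 = 46.25
Step 4: IQR = 46.25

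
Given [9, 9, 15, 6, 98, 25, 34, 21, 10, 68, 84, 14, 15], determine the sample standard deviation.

31.1516

Step 1: Compute the mean: 31.3846
Step 2: Sum of squared deviations from the mean: 11645.0769
Step 3: Sample variance = 11645.0769 / 12 = 970.4231
Step 4: Standard deviation = sqrt(970.4231) = 31.1516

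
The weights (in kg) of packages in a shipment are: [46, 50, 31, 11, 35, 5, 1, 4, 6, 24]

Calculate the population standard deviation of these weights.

17.4359

Step 1: Compute the mean: 21.3
Step 2: Sum of squared deviations from the mean: 3040.1
Step 3: Population variance = 3040.1 / 10 = 304.01
Step 4: Standard deviation = sqrt(304.01) = 17.4359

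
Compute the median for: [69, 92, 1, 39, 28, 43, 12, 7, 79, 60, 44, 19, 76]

43

Step 1: Sort the data in ascending order: [1, 7, 12, 19, 28, 39, 43, 44, 60, 69, 76, 79, 92]
Step 2: The number of values is n = 13.
Step 3: Since n is odd, the median is the middle value at position 7: 43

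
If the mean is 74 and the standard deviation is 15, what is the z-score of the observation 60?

-0.9333

Step 1: Recall the z-score formula: z = (x - mu) / sigma
Step 2: Substitute values: z = (60 - 74) / 15
Step 3: z = -14 / 15 = -0.9333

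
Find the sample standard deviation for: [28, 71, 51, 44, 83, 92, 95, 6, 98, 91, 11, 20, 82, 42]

33.2146

Step 1: Compute the mean: 58.1429
Step 2: Sum of squared deviations from the mean: 14341.7143
Step 3: Sample variance = 14341.7143 / 13 = 1103.2088
Step 4: Standard deviation = sqrt(1103.2088) = 33.2146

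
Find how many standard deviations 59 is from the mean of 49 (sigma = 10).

1

Step 1: Recall the z-score formula: z = (x - mu) / sigma
Step 2: Substitute values: z = (59 - 49) / 10
Step 3: z = 10 / 10 = 1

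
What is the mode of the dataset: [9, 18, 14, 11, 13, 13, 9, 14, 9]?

9

Step 1: Count the frequency of each value:
  9: appears 3 time(s)
  11: appears 1 time(s)
  13: appears 2 time(s)
  14: appears 2 time(s)
  18: appears 1 time(s)
Step 2: The value 9 appears most frequently (3 times).
Step 3: Mode = 9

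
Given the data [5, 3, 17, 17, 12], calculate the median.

12

Step 1: Sort the data in ascending order: [3, 5, 12, 17, 17]
Step 2: The number of values is n = 5.
Step 3: Since n is odd, the median is the middle value at position 3: 12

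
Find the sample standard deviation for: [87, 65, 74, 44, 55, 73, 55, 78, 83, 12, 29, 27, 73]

23.7222

Step 1: Compute the mean: 58.0769
Step 2: Sum of squared deviations from the mean: 6752.9231
Step 3: Sample variance = 6752.9231 / 12 = 562.7436
Step 4: Standard deviation = sqrt(562.7436) = 23.7222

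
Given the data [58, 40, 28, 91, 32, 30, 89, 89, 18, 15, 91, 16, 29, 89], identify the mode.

89

Step 1: Count the frequency of each value:
  15: appears 1 time(s)
  16: appears 1 time(s)
  18: appears 1 time(s)
  28: appears 1 time(s)
  29: appears 1 time(s)
  30: appears 1 time(s)
  32: appears 1 time(s)
  40: appears 1 time(s)
  58: appears 1 time(s)
  89: appears 3 time(s)
  91: appears 2 time(s)
Step 2: The value 89 appears most frequently (3 times).
Step 3: Mode = 89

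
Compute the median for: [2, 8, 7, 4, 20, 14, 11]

8

Step 1: Sort the data in ascending order: [2, 4, 7, 8, 11, 14, 20]
Step 2: The number of values is n = 7.
Step 3: Since n is odd, the median is the middle value at position 4: 8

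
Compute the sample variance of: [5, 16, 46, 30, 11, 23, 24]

181.8095

Step 1: Compute the mean: (5 + 16 + 46 + 30 + 11 + 23 + 24) / 7 = 22.1429
Step 2: Compute squared deviations from the mean:
  (5 - 22.1429)^2 = 293.8776
  (16 - 22.1429)^2 = 37.7347
  (46 - 22.1429)^2 = 569.1633
  (30 - 22.1429)^2 = 61.7347
  (11 - 22.1429)^2 = 124.1633
  (23 - 22.1429)^2 = 0.7347
  (24 - 22.1429)^2 = 3.449
Step 3: Sum of squared deviations = 1090.8571
Step 4: Sample variance = 1090.8571 / 6 = 181.8095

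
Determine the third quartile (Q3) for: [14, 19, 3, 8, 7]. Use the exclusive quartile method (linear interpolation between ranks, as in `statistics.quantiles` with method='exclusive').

16.5

Step 1: Sort the data: [3, 7, 8, 14, 19]
Step 2: n = 5
Step 3: Using the exclusive quartile method:
  Q1 = 5
  Q2 (median) = 8
  Q3 = 16.5
  IQR = Q3 - Q1 = 16.5 - 5 = 11.5
Step 4: Q3 = 16.5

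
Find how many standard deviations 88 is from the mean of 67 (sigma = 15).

1.4

Step 1: Recall the z-score formula: z = (x - mu) / sigma
Step 2: Substitute values: z = (88 - 67) / 15
Step 3: z = 21 / 15 = 1.4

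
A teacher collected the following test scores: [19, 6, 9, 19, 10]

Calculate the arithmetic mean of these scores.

12.6

Step 1: Sum all values: 19 + 6 + 9 + 19 + 10 = 63
Step 2: Count the number of values: n = 5
Step 3: Mean = sum / n = 63 / 5 = 12.6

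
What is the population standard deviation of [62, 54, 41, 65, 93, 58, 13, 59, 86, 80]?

21.8927

Step 1: Compute the mean: 61.1
Step 2: Sum of squared deviations from the mean: 4792.9
Step 3: Population variance = 4792.9 / 10 = 479.29
Step 4: Standard deviation = sqrt(479.29) = 21.8927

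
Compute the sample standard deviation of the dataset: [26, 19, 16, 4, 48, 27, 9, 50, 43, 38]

16.2481

Step 1: Compute the mean: 28
Step 2: Sum of squared deviations from the mean: 2376
Step 3: Sample variance = 2376 / 9 = 264
Step 4: Standard deviation = sqrt(264) = 16.2481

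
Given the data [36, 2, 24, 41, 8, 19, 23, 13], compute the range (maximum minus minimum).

39

Step 1: Identify the maximum value: max = 41
Step 2: Identify the minimum value: min = 2
Step 3: Range = max - min = 41 - 2 = 39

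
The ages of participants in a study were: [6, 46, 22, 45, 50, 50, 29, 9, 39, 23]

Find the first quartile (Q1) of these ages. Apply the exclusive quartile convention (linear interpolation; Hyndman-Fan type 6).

18.75

Step 1: Sort the data: [6, 9, 22, 23, 29, 39, 45, 46, 50, 50]
Step 2: n = 10
Step 3: Using the exclusive quartile method:
  Q1 = 18.75
  Q2 (median) = 34
  Q3 = 47
  IQR = Q3 - Q1 = 47 - 18.75 = 28.25
Step 4: Q1 = 18.75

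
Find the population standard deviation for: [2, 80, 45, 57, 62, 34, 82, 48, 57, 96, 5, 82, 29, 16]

28.6795

Step 1: Compute the mean: 49.6429
Step 2: Sum of squared deviations from the mean: 11515.2143
Step 3: Population variance = 11515.2143 / 14 = 822.5153
Step 4: Standard deviation = sqrt(822.5153) = 28.6795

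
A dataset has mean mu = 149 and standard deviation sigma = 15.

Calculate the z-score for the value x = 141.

-0.5333

Step 1: Recall the z-score formula: z = (x - mu) / sigma
Step 2: Substitute values: z = (141 - 149) / 15
Step 3: z = -8 / 15 = -0.5333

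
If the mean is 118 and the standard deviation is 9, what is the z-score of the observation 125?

0.7778

Step 1: Recall the z-score formula: z = (x - mu) / sigma
Step 2: Substitute values: z = (125 - 118) / 9
Step 3: z = 7 / 9 = 0.7778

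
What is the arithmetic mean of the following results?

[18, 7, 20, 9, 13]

13.4

Step 1: Sum all values: 18 + 7 + 20 + 9 + 13 = 67
Step 2: Count the number of values: n = 5
Step 3: Mean = sum / n = 67 / 5 = 13.4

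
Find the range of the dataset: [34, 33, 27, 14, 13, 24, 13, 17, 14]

21

Step 1: Identify the maximum value: max = 34
Step 2: Identify the minimum value: min = 13
Step 3: Range = max - min = 34 - 13 = 21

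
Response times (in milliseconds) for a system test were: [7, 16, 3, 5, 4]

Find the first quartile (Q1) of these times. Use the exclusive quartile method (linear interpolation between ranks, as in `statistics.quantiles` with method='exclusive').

3.5

Step 1: Sort the data: [3, 4, 5, 7, 16]
Step 2: n = 5
Step 3: Using the exclusive quartile method:
  Q1 = 3.5
  Q2 (median) = 5
  Q3 = 11.5
  IQR = Q3 - Q1 = 11.5 - 3.5 = 8
Step 4: Q1 = 3.5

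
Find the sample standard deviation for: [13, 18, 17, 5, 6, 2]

6.7355

Step 1: Compute the mean: 10.1667
Step 2: Sum of squared deviations from the mean: 226.8333
Step 3: Sample variance = 226.8333 / 5 = 45.3667
Step 4: Standard deviation = sqrt(45.3667) = 6.7355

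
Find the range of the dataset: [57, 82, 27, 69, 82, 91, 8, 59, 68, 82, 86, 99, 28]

91

Step 1: Identify the maximum value: max = 99
Step 2: Identify the minimum value: min = 8
Step 3: Range = max - min = 99 - 8 = 91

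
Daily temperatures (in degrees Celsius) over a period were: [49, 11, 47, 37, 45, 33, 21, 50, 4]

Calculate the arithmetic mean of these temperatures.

33

Step 1: Sum all values: 49 + 11 + 47 + 37 + 45 + 33 + 21 + 50 + 4 = 297
Step 2: Count the number of values: n = 9
Step 3: Mean = sum / n = 297 / 9 = 33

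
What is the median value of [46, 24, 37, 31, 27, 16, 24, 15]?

25.5

Step 1: Sort the data in ascending order: [15, 16, 24, 24, 27, 31, 37, 46]
Step 2: The number of values is n = 8.
Step 3: Since n is even, the median is the average of positions 4 and 5:
  Median = (24 + 27) / 2 = 25.5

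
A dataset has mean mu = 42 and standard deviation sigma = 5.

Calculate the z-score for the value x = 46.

0.8

Step 1: Recall the z-score formula: z = (x - mu) / sigma
Step 2: Substitute values: z = (46 - 42) / 5
Step 3: z = 4 / 5 = 0.8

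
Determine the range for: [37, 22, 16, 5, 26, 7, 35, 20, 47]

42

Step 1: Identify the maximum value: max = 47
Step 2: Identify the minimum value: min = 5
Step 3: Range = max - min = 47 - 5 = 42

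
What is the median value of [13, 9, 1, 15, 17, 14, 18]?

14

Step 1: Sort the data in ascending order: [1, 9, 13, 14, 15, 17, 18]
Step 2: The number of values is n = 7.
Step 3: Since n is odd, the median is the middle value at position 4: 14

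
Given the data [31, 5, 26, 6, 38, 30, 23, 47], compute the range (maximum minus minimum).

42

Step 1: Identify the maximum value: max = 47
Step 2: Identify the minimum value: min = 5
Step 3: Range = max - min = 47 - 5 = 42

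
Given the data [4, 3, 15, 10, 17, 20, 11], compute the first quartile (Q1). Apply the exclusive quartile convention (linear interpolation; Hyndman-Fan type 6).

4

Step 1: Sort the data: [3, 4, 10, 11, 15, 17, 20]
Step 2: n = 7
Step 3: Using the exclusive quartile method:
  Q1 = 4
  Q2 (median) = 11
  Q3 = 17
  IQR = Q3 - Q1 = 17 - 4 = 13
Step 4: Q1 = 4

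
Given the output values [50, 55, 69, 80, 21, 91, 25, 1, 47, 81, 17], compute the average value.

48.8182

Step 1: Sum all values: 50 + 55 + 69 + 80 + 21 + 91 + 25 + 1 + 47 + 81 + 17 = 537
Step 2: Count the number of values: n = 11
Step 3: Mean = sum / n = 537 / 11 = 48.8182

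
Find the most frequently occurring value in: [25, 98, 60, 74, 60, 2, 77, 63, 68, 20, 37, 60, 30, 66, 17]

60

Step 1: Count the frequency of each value:
  2: appears 1 time(s)
  17: appears 1 time(s)
  20: appears 1 time(s)
  25: appears 1 time(s)
  30: appears 1 time(s)
  37: appears 1 time(s)
  60: appears 3 time(s)
  63: appears 1 time(s)
  66: appears 1 time(s)
  68: appears 1 time(s)
  74: appears 1 time(s)
  77: appears 1 time(s)
  98: appears 1 time(s)
Step 2: The value 60 appears most frequently (3 times).
Step 3: Mode = 60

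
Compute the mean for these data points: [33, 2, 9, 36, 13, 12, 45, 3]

19.125

Step 1: Sum all values: 33 + 2 + 9 + 36 + 13 + 12 + 45 + 3 = 153
Step 2: Count the number of values: n = 8
Step 3: Mean = sum / n = 153 / 8 = 19.125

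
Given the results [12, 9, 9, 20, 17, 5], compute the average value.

12

Step 1: Sum all values: 12 + 9 + 9 + 20 + 17 + 5 = 72
Step 2: Count the number of values: n = 6
Step 3: Mean = sum / n = 72 / 6 = 12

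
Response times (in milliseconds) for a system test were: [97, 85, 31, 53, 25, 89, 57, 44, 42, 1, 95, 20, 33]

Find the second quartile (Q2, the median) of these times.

44

Step 1: Sort the data: [1, 20, 25, 31, 33, 42, 44, 53, 57, 85, 89, 95, 97]
Step 2: n = 13
Step 3: Q2 is the median. Since n is odd, it is the middle value at position 7: 44
Step 4: Q2 = 44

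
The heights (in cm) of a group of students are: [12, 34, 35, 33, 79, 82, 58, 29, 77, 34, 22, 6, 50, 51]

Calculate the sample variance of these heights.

584.9231

Step 1: Compute the mean: (12 + 34 + 35 + 33 + 79 + 82 + 58 + 29 + 77 + 34 + 22 + 6 + 50 + 51) / 14 = 43
Step 2: Compute squared deviations from the mean:
  (12 - 43)^2 = 961
  (34 - 43)^2 = 81
  (35 - 43)^2 = 64
  (33 - 43)^2 = 100
  (79 - 43)^2 = 1296
  (82 - 43)^2 = 1521
  (58 - 43)^2 = 225
  (29 - 43)^2 = 196
  (77 - 43)^2 = 1156
  (34 - 43)^2 = 81
  (22 - 43)^2 = 441
  (6 - 43)^2 = 1369
  (50 - 43)^2 = 49
  (51 - 43)^2 = 64
Step 3: Sum of squared deviations = 7604
Step 4: Sample variance = 7604 / 13 = 584.9231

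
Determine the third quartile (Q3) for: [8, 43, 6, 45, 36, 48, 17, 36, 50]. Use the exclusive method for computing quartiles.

46.5

Step 1: Sort the data: [6, 8, 17, 36, 36, 43, 45, 48, 50]
Step 2: n = 9
Step 3: Using the exclusive quartile method:
  Q1 = 12.5
  Q2 (median) = 36
  Q3 = 46.5
  IQR = Q3 - Q1 = 46.5 - 12.5 = 34
Step 4: Q3 = 46.5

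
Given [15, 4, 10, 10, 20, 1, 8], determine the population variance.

35.0612

Step 1: Compute the mean: (15 + 4 + 10 + 10 + 20 + 1 + 8) / 7 = 9.7143
Step 2: Compute squared deviations from the mean:
  (15 - 9.7143)^2 = 27.9388
  (4 - 9.7143)^2 = 32.6531
  (10 - 9.7143)^2 = 0.0816
  (10 - 9.7143)^2 = 0.0816
  (20 - 9.7143)^2 = 105.7959
  (1 - 9.7143)^2 = 75.9388
  (8 - 9.7143)^2 = 2.9388
Step 3: Sum of squared deviations = 245.4286
Step 4: Population variance = 245.4286 / 7 = 35.0612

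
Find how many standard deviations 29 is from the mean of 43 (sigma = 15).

-0.9333

Step 1: Recall the z-score formula: z = (x - mu) / sigma
Step 2: Substitute values: z = (29 - 43) / 15
Step 3: z = -14 / 15 = -0.9333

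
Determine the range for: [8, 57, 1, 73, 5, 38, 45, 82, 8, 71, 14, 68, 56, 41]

81

Step 1: Identify the maximum value: max = 82
Step 2: Identify the minimum value: min = 1
Step 3: Range = max - min = 82 - 1 = 81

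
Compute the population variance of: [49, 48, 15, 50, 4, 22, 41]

302.7755

Step 1: Compute the mean: (49 + 48 + 15 + 50 + 4 + 22 + 41) / 7 = 32.7143
Step 2: Compute squared deviations from the mean:
  (49 - 32.7143)^2 = 265.2245
  (48 - 32.7143)^2 = 233.6531
  (15 - 32.7143)^2 = 313.7959
  (50 - 32.7143)^2 = 298.7959
  (4 - 32.7143)^2 = 824.5102
  (22 - 32.7143)^2 = 114.7959
  (41 - 32.7143)^2 = 68.6531
Step 3: Sum of squared deviations = 2119.4286
Step 4: Population variance = 2119.4286 / 7 = 302.7755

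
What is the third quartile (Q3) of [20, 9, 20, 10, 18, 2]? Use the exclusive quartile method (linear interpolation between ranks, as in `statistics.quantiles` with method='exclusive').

20

Step 1: Sort the data: [2, 9, 10, 18, 20, 20]
Step 2: n = 6
Step 3: Using the exclusive quartile method:
  Q1 = 7.25
  Q2 (median) = 14
  Q3 = 20
  IQR = Q3 - Q1 = 20 - 7.25 = 12.75
Step 4: Q3 = 20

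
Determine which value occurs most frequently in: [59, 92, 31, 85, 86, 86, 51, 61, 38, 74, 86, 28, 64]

86

Step 1: Count the frequency of each value:
  28: appears 1 time(s)
  31: appears 1 time(s)
  38: appears 1 time(s)
  51: appears 1 time(s)
  59: appears 1 time(s)
  61: appears 1 time(s)
  64: appears 1 time(s)
  74: appears 1 time(s)
  85: appears 1 time(s)
  86: appears 3 time(s)
  92: appears 1 time(s)
Step 2: The value 86 appears most frequently (3 times).
Step 3: Mode = 86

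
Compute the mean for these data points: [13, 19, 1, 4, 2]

7.8

Step 1: Sum all values: 13 + 19 + 1 + 4 + 2 = 39
Step 2: Count the number of values: n = 5
Step 3: Mean = sum / n = 39 / 5 = 7.8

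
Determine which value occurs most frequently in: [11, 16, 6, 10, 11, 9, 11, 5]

11

Step 1: Count the frequency of each value:
  5: appears 1 time(s)
  6: appears 1 time(s)
  9: appears 1 time(s)
  10: appears 1 time(s)
  11: appears 3 time(s)
  16: appears 1 time(s)
Step 2: The value 11 appears most frequently (3 times).
Step 3: Mode = 11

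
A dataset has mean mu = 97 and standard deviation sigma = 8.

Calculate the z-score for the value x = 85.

-1.5

Step 1: Recall the z-score formula: z = (x - mu) / sigma
Step 2: Substitute values: z = (85 - 97) / 8
Step 3: z = -12 / 8 = -1.5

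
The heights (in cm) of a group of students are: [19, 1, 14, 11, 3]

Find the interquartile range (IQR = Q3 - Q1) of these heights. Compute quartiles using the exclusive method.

14.5

Step 1: Sort the data: [1, 3, 11, 14, 19]
Step 2: n = 5
Step 3: Using the exclusive quartile method:
  Q1 = 2
  Q2 (median) = 11
  Q3 = 16.5
  IQR = Q3 - Q1 = 16.5 - 2 = 14.5
Step 4: IQR = 14.5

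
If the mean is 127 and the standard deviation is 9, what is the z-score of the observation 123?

-0.4444

Step 1: Recall the z-score formula: z = (x - mu) / sigma
Step 2: Substitute values: z = (123 - 127) / 9
Step 3: z = -4 / 9 = -0.4444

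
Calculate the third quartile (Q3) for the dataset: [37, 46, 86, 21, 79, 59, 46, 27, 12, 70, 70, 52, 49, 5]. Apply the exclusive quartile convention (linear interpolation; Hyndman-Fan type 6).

70

Step 1: Sort the data: [5, 12, 21, 27, 37, 46, 46, 49, 52, 59, 70, 70, 79, 86]
Step 2: n = 14
Step 3: Using the exclusive quartile method:
  Q1 = 25.5
  Q2 (median) = 47.5
  Q3 = 70
  IQR = Q3 - Q1 = 70 - 25.5 = 44.5
Step 4: Q3 = 70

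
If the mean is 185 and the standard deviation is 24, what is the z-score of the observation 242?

2.375

Step 1: Recall the z-score formula: z = (x - mu) / sigma
Step 2: Substitute values: z = (242 - 185) / 24
Step 3: z = 57 / 24 = 2.375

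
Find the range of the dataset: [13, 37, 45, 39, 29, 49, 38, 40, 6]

43

Step 1: Identify the maximum value: max = 49
Step 2: Identify the minimum value: min = 6
Step 3: Range = max - min = 49 - 6 = 43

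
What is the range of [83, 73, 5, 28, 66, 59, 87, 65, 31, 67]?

82

Step 1: Identify the maximum value: max = 87
Step 2: Identify the minimum value: min = 5
Step 3: Range = max - min = 87 - 5 = 82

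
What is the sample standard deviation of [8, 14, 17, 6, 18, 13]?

4.8028

Step 1: Compute the mean: 12.6667
Step 2: Sum of squared deviations from the mean: 115.3333
Step 3: Sample variance = 115.3333 / 5 = 23.0667
Step 4: Standard deviation = sqrt(23.0667) = 4.8028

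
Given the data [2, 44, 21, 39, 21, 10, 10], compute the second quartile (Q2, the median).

21

Step 1: Sort the data: [2, 10, 10, 21, 21, 39, 44]
Step 2: n = 7
Step 3: Q2 is the median. Since n is odd, it is the middle value at position 4: 21
Step 4: Q2 = 21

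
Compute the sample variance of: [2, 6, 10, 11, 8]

12.8

Step 1: Compute the mean: (2 + 6 + 10 + 11 + 8) / 5 = 7.4
Step 2: Compute squared deviations from the mean:
  (2 - 7.4)^2 = 29.16
  (6 - 7.4)^2 = 1.96
  (10 - 7.4)^2 = 6.76
  (11 - 7.4)^2 = 12.96
  (8 - 7.4)^2 = 0.36
Step 3: Sum of squared deviations = 51.2
Step 4: Sample variance = 51.2 / 4 = 12.8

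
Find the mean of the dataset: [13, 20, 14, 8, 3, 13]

11.8333

Step 1: Sum all values: 13 + 20 + 14 + 8 + 3 + 13 = 71
Step 2: Count the number of values: n = 6
Step 3: Mean = sum / n = 71 / 6 = 11.8333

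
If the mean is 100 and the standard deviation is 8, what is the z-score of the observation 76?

-3

Step 1: Recall the z-score formula: z = (x - mu) / sigma
Step 2: Substitute values: z = (76 - 100) / 8
Step 3: z = -24 / 8 = -3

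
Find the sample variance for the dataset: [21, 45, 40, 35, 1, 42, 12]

285.3333

Step 1: Compute the mean: (21 + 45 + 40 + 35 + 1 + 42 + 12) / 7 = 28
Step 2: Compute squared deviations from the mean:
  (21 - 28)^2 = 49
  (45 - 28)^2 = 289
  (40 - 28)^2 = 144
  (35 - 28)^2 = 49
  (1 - 28)^2 = 729
  (42 - 28)^2 = 196
  (12 - 28)^2 = 256
Step 3: Sum of squared deviations = 1712
Step 4: Sample variance = 1712 / 6 = 285.3333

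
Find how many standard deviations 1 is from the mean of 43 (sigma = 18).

-2.3333

Step 1: Recall the z-score formula: z = (x - mu) / sigma
Step 2: Substitute values: z = (1 - 43) / 18
Step 3: z = -42 / 18 = -2.3333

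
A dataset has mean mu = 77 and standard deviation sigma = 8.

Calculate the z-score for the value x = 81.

0.5

Step 1: Recall the z-score formula: z = (x - mu) / sigma
Step 2: Substitute values: z = (81 - 77) / 8
Step 3: z = 4 / 8 = 0.5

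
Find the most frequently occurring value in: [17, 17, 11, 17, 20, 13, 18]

17

Step 1: Count the frequency of each value:
  11: appears 1 time(s)
  13: appears 1 time(s)
  17: appears 3 time(s)
  18: appears 1 time(s)
  20: appears 1 time(s)
Step 2: The value 17 appears most frequently (3 times).
Step 3: Mode = 17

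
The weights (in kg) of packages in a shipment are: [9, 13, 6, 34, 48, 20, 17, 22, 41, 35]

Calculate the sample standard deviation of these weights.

14.2302

Step 1: Compute the mean: 24.5
Step 2: Sum of squared deviations from the mean: 1822.5
Step 3: Sample variance = 1822.5 / 9 = 202.5
Step 4: Standard deviation = sqrt(202.5) = 14.2302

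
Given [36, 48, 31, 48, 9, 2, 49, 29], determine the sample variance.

322

Step 1: Compute the mean: (36 + 48 + 31 + 48 + 9 + 2 + 49 + 29) / 8 = 31.5
Step 2: Compute squared deviations from the mean:
  (36 - 31.5)^2 = 20.25
  (48 - 31.5)^2 = 272.25
  (31 - 31.5)^2 = 0.25
  (48 - 31.5)^2 = 272.25
  (9 - 31.5)^2 = 506.25
  (2 - 31.5)^2 = 870.25
  (49 - 31.5)^2 = 306.25
  (29 - 31.5)^2 = 6.25
Step 3: Sum of squared deviations = 2254
Step 4: Sample variance = 2254 / 7 = 322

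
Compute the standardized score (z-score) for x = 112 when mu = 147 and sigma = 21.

-1.6667

Step 1: Recall the z-score formula: z = (x - mu) / sigma
Step 2: Substitute values: z = (112 - 147) / 21
Step 3: z = -35 / 21 = -1.6667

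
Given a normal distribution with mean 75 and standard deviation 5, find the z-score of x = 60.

-3

Step 1: Recall the z-score formula: z = (x - mu) / sigma
Step 2: Substitute values: z = (60 - 75) / 5
Step 3: z = -15 / 5 = -3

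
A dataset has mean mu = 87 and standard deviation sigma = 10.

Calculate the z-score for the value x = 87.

0

Step 1: Recall the z-score formula: z = (x - mu) / sigma
Step 2: Substitute values: z = (87 - 87) / 10
Step 3: z = 0 / 10 = 0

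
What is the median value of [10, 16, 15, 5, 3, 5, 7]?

7

Step 1: Sort the data in ascending order: [3, 5, 5, 7, 10, 15, 16]
Step 2: The number of values is n = 7.
Step 3: Since n is odd, the median is the middle value at position 4: 7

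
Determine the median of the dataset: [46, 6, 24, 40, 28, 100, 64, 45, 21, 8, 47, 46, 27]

40

Step 1: Sort the data in ascending order: [6, 8, 21, 24, 27, 28, 40, 45, 46, 46, 47, 64, 100]
Step 2: The number of values is n = 13.
Step 3: Since n is odd, the median is the middle value at position 7: 40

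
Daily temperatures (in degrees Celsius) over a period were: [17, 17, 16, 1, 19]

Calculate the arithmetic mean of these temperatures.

14

Step 1: Sum all values: 17 + 17 + 16 + 1 + 19 = 70
Step 2: Count the number of values: n = 5
Step 3: Mean = sum / n = 70 / 5 = 14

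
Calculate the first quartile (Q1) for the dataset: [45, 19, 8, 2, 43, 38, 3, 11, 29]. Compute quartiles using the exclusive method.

5.5

Step 1: Sort the data: [2, 3, 8, 11, 19, 29, 38, 43, 45]
Step 2: n = 9
Step 3: Using the exclusive quartile method:
  Q1 = 5.5
  Q2 (median) = 19
  Q3 = 40.5
  IQR = Q3 - Q1 = 40.5 - 5.5 = 35
Step 4: Q1 = 5.5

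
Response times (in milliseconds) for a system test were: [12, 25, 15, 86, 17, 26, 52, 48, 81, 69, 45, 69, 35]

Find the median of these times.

45

Step 1: Sort the data in ascending order: [12, 15, 17, 25, 26, 35, 45, 48, 52, 69, 69, 81, 86]
Step 2: The number of values is n = 13.
Step 3: Since n is odd, the median is the middle value at position 7: 45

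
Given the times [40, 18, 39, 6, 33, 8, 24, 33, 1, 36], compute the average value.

23.8

Step 1: Sum all values: 40 + 18 + 39 + 6 + 33 + 8 + 24 + 33 + 1 + 36 = 238
Step 2: Count the number of values: n = 10
Step 3: Mean = sum / n = 238 / 10 = 23.8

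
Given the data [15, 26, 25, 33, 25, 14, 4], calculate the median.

25

Step 1: Sort the data in ascending order: [4, 14, 15, 25, 25, 26, 33]
Step 2: The number of values is n = 7.
Step 3: Since n is odd, the median is the middle value at position 4: 25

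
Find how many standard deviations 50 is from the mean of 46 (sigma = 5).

0.8

Step 1: Recall the z-score formula: z = (x - mu) / sigma
Step 2: Substitute values: z = (50 - 46) / 5
Step 3: z = 4 / 5 = 0.8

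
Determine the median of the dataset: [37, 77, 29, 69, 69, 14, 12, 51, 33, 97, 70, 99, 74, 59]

64

Step 1: Sort the data in ascending order: [12, 14, 29, 33, 37, 51, 59, 69, 69, 70, 74, 77, 97, 99]
Step 2: The number of values is n = 14.
Step 3: Since n is even, the median is the average of positions 7 and 8:
  Median = (59 + 69) / 2 = 64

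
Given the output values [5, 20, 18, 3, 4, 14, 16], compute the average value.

11.4286

Step 1: Sum all values: 5 + 20 + 18 + 3 + 4 + 14 + 16 = 80
Step 2: Count the number of values: n = 7
Step 3: Mean = sum / n = 80 / 7 = 11.4286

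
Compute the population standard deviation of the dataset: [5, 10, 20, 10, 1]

6.3687

Step 1: Compute the mean: 9.2
Step 2: Sum of squared deviations from the mean: 202.8
Step 3: Population variance = 202.8 / 5 = 40.56
Step 4: Standard deviation = sqrt(40.56) = 6.3687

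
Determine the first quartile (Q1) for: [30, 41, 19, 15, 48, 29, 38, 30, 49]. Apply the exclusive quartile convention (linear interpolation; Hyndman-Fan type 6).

24

Step 1: Sort the data: [15, 19, 29, 30, 30, 38, 41, 48, 49]
Step 2: n = 9
Step 3: Using the exclusive quartile method:
  Q1 = 24
  Q2 (median) = 30
  Q3 = 44.5
  IQR = Q3 - Q1 = 44.5 - 24 = 20.5
Step 4: Q1 = 24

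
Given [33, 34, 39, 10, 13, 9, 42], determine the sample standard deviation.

14.442

Step 1: Compute the mean: 25.7143
Step 2: Sum of squared deviations from the mean: 1251.4286
Step 3: Sample variance = 1251.4286 / 6 = 208.5714
Step 4: Standard deviation = sqrt(208.5714) = 14.442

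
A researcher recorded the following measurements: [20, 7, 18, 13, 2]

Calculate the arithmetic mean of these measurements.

12

Step 1: Sum all values: 20 + 7 + 18 + 13 + 2 = 60
Step 2: Count the number of values: n = 5
Step 3: Mean = sum / n = 60 / 5 = 12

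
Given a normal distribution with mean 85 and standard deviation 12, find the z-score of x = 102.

1.4167

Step 1: Recall the z-score formula: z = (x - mu) / sigma
Step 2: Substitute values: z = (102 - 85) / 12
Step 3: z = 17 / 12 = 1.4167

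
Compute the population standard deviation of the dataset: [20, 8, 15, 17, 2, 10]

6.0277

Step 1: Compute the mean: 12
Step 2: Sum of squared deviations from the mean: 218
Step 3: Population variance = 218 / 6 = 36.3333
Step 4: Standard deviation = sqrt(36.3333) = 6.0277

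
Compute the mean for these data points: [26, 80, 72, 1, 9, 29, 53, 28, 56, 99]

45.3

Step 1: Sum all values: 26 + 80 + 72 + 1 + 9 + 29 + 53 + 28 + 56 + 99 = 453
Step 2: Count the number of values: n = 10
Step 3: Mean = sum / n = 453 / 10 = 45.3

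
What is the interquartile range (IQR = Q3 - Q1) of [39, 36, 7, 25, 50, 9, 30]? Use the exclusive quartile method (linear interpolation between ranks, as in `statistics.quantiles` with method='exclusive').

30

Step 1: Sort the data: [7, 9, 25, 30, 36, 39, 50]
Step 2: n = 7
Step 3: Using the exclusive quartile method:
  Q1 = 9
  Q2 (median) = 30
  Q3 = 39
  IQR = Q3 - Q1 = 39 - 9 = 30
Step 4: IQR = 30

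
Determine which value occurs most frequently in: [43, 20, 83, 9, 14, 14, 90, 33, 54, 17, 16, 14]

14

Step 1: Count the frequency of each value:
  9: appears 1 time(s)
  14: appears 3 time(s)
  16: appears 1 time(s)
  17: appears 1 time(s)
  20: appears 1 time(s)
  33: appears 1 time(s)
  43: appears 1 time(s)
  54: appears 1 time(s)
  83: appears 1 time(s)
  90: appears 1 time(s)
Step 2: The value 14 appears most frequently (3 times).
Step 3: Mode = 14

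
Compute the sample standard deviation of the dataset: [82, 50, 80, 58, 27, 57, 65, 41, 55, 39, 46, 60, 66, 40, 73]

15.7909

Step 1: Compute the mean: 55.9333
Step 2: Sum of squared deviations from the mean: 3490.9333
Step 3: Sample variance = 3490.9333 / 14 = 249.3524
Step 4: Standard deviation = sqrt(249.3524) = 15.7909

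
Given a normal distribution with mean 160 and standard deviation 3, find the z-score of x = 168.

2.6667

Step 1: Recall the z-score formula: z = (x - mu) / sigma
Step 2: Substitute values: z = (168 - 160) / 3
Step 3: z = 8 / 3 = 2.6667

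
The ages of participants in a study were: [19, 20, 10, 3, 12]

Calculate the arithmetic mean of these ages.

12.8

Step 1: Sum all values: 19 + 20 + 10 + 3 + 12 = 64
Step 2: Count the number of values: n = 5
Step 3: Mean = sum / n = 64 / 5 = 12.8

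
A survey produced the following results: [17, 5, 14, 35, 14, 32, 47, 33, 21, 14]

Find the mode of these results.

14

Step 1: Count the frequency of each value:
  5: appears 1 time(s)
  14: appears 3 time(s)
  17: appears 1 time(s)
  21: appears 1 time(s)
  32: appears 1 time(s)
  33: appears 1 time(s)
  35: appears 1 time(s)
  47: appears 1 time(s)
Step 2: The value 14 appears most frequently (3 times).
Step 3: Mode = 14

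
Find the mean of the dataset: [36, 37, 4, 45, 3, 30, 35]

27.1429

Step 1: Sum all values: 36 + 37 + 4 + 45 + 3 + 30 + 35 = 190
Step 2: Count the number of values: n = 7
Step 3: Mean = sum / n = 190 / 7 = 27.1429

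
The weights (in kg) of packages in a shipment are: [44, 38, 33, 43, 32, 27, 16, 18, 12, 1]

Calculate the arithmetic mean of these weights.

26.4

Step 1: Sum all values: 44 + 38 + 33 + 43 + 32 + 27 + 16 + 18 + 12 + 1 = 264
Step 2: Count the number of values: n = 10
Step 3: Mean = sum / n = 264 / 10 = 26.4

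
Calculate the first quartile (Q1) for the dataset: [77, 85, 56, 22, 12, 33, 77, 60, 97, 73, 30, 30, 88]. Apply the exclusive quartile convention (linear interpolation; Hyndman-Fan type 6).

30

Step 1: Sort the data: [12, 22, 30, 30, 33, 56, 60, 73, 77, 77, 85, 88, 97]
Step 2: n = 13
Step 3: Using the exclusive quartile method:
  Q1 = 30
  Q2 (median) = 60
  Q3 = 81
  IQR = Q3 - Q1 = 81 - 30 = 51
Step 4: Q1 = 30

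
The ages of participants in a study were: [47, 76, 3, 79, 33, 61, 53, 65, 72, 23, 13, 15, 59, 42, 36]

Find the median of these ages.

47

Step 1: Sort the data in ascending order: [3, 13, 15, 23, 33, 36, 42, 47, 53, 59, 61, 65, 72, 76, 79]
Step 2: The number of values is n = 15.
Step 3: Since n is odd, the median is the middle value at position 8: 47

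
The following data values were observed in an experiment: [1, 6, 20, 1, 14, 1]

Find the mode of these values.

1

Step 1: Count the frequency of each value:
  1: appears 3 time(s)
  6: appears 1 time(s)
  14: appears 1 time(s)
  20: appears 1 time(s)
Step 2: The value 1 appears most frequently (3 times).
Step 3: Mode = 1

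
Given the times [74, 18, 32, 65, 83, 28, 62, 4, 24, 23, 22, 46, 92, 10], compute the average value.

41.6429

Step 1: Sum all values: 74 + 18 + 32 + 65 + 83 + 28 + 62 + 4 + 24 + 23 + 22 + 46 + 92 + 10 = 583
Step 2: Count the number of values: n = 14
Step 3: Mean = sum / n = 583 / 14 = 41.6429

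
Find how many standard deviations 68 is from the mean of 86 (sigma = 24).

-0.75

Step 1: Recall the z-score formula: z = (x - mu) / sigma
Step 2: Substitute values: z = (68 - 86) / 24
Step 3: z = -18 / 24 = -0.75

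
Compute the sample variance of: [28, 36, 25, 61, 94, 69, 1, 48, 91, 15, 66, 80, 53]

848.0641

Step 1: Compute the mean: (28 + 36 + 25 + 61 + 94 + 69 + 1 + 48 + 91 + 15 + 66 + 80 + 53) / 13 = 51.3077
Step 2: Compute squared deviations from the mean:
  (28 - 51.3077)^2 = 543.2485
  (36 - 51.3077)^2 = 234.3254
  (25 - 51.3077)^2 = 692.0947
  (61 - 51.3077)^2 = 93.9408
  (94 - 51.3077)^2 = 1822.6331
  (69 - 51.3077)^2 = 313.0178
  (1 - 51.3077)^2 = 2530.8639
  (48 - 51.3077)^2 = 10.9408
  (91 - 51.3077)^2 = 1575.4793
  (15 - 51.3077)^2 = 1318.2485
  (66 - 51.3077)^2 = 215.8639
  (80 - 51.3077)^2 = 823.2485
  (53 - 51.3077)^2 = 2.8639
Step 3: Sum of squared deviations = 10176.7692
Step 4: Sample variance = 10176.7692 / 12 = 848.0641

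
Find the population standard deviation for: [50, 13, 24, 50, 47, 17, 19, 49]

15.652

Step 1: Compute the mean: 33.625
Step 2: Sum of squared deviations from the mean: 1959.875
Step 3: Population variance = 1959.875 / 8 = 244.9844
Step 4: Standard deviation = sqrt(244.9844) = 15.652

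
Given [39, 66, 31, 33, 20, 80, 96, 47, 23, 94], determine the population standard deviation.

27.4461

Step 1: Compute the mean: 52.9
Step 2: Sum of squared deviations from the mean: 7532.9
Step 3: Population variance = 7532.9 / 10 = 753.29
Step 4: Standard deviation = sqrt(753.29) = 27.4461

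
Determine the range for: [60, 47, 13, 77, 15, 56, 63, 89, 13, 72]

76

Step 1: Identify the maximum value: max = 89
Step 2: Identify the minimum value: min = 13
Step 3: Range = max - min = 89 - 13 = 76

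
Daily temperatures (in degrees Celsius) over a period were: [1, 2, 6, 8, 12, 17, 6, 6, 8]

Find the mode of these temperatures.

6

Step 1: Count the frequency of each value:
  1: appears 1 time(s)
  2: appears 1 time(s)
  6: appears 3 time(s)
  8: appears 2 time(s)
  12: appears 1 time(s)
  17: appears 1 time(s)
Step 2: The value 6 appears most frequently (3 times).
Step 3: Mode = 6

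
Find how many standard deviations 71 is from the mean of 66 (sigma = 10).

0.5

Step 1: Recall the z-score formula: z = (x - mu) / sigma
Step 2: Substitute values: z = (71 - 66) / 10
Step 3: z = 5 / 10 = 0.5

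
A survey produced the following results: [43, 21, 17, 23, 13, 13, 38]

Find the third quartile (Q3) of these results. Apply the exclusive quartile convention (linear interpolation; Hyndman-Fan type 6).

38

Step 1: Sort the data: [13, 13, 17, 21, 23, 38, 43]
Step 2: n = 7
Step 3: Using the exclusive quartile method:
  Q1 = 13
  Q2 (median) = 21
  Q3 = 38
  IQR = Q3 - Q1 = 38 - 13 = 25
Step 4: Q3 = 38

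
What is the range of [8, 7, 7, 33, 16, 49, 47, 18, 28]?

42

Step 1: Identify the maximum value: max = 49
Step 2: Identify the minimum value: min = 7
Step 3: Range = max - min = 49 - 7 = 42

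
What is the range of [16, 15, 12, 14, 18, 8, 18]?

10

Step 1: Identify the maximum value: max = 18
Step 2: Identify the minimum value: min = 8
Step 3: Range = max - min = 18 - 8 = 10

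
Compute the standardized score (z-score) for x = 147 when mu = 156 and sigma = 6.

-1.5

Step 1: Recall the z-score formula: z = (x - mu) / sigma
Step 2: Substitute values: z = (147 - 156) / 6
Step 3: z = -9 / 6 = -1.5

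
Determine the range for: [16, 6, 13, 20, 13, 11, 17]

14

Step 1: Identify the maximum value: max = 20
Step 2: Identify the minimum value: min = 6
Step 3: Range = max - min = 20 - 6 = 14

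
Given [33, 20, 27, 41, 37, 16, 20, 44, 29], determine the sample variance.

97.5

Step 1: Compute the mean: (33 + 20 + 27 + 41 + 37 + 16 + 20 + 44 + 29) / 9 = 29.6667
Step 2: Compute squared deviations from the mean:
  (33 - 29.6667)^2 = 11.1111
  (20 - 29.6667)^2 = 93.4444
  (27 - 29.6667)^2 = 7.1111
  (41 - 29.6667)^2 = 128.4444
  (37 - 29.6667)^2 = 53.7778
  (16 - 29.6667)^2 = 186.7778
  (20 - 29.6667)^2 = 93.4444
  (44 - 29.6667)^2 = 205.4444
  (29 - 29.6667)^2 = 0.4444
Step 3: Sum of squared deviations = 780
Step 4: Sample variance = 780 / 8 = 97.5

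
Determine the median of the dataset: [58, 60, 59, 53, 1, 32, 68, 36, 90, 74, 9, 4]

55.5

Step 1: Sort the data in ascending order: [1, 4, 9, 32, 36, 53, 58, 59, 60, 68, 74, 90]
Step 2: The number of values is n = 12.
Step 3: Since n is even, the median is the average of positions 6 and 7:
  Median = (53 + 58) / 2 = 55.5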